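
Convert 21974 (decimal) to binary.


Divide by 2 repeatedly:
21974 ÷ 2 = 10987 remainder 0
10987 ÷ 2 = 5493 remainder 1
5493 ÷ 2 = 2746 remainder 1
2746 ÷ 2 = 1373 remainder 0
1373 ÷ 2 = 686 remainder 1
686 ÷ 2 = 343 remainder 0
343 ÷ 2 = 171 remainder 1
171 ÷ 2 = 85 remainder 1
85 ÷ 2 = 42 remainder 1
42 ÷ 2 = 21 remainder 0
21 ÷ 2 = 10 remainder 1
10 ÷ 2 = 5 remainder 0
5 ÷ 2 = 2 remainder 1
2 ÷ 2 = 1 remainder 0
1 ÷ 2 = 0 remainder 1
Reading remainders bottom-up:
= 101010111010110


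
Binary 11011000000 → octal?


Group into 3-bit groups: 011011000000
  011 = 3
  011 = 3
  000 = 0
  000 = 0
= 0o3300


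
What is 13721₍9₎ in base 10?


Positional values (base 9):
  1 × 9^0 = 1 × 1 = 1
  2 × 9^1 = 2 × 9 = 18
  7 × 9^2 = 7 × 81 = 567
  3 × 9^3 = 3 × 729 = 2187
  1 × 9^4 = 1 × 6561 = 6561
Sum = 1 + 18 + 567 + 2187 + 6561
= 9334


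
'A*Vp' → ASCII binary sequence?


String: 'A*Vp'  (4 characters)
Per-character ASCII lookup:
  'A': uppercase starts at 65: 'A' = 65 + 0 = 65 → 1000001
  '*': special character: '*' = 42 → 101010
  'V': uppercase starts at 65: 'V' = 65 + 21 = 86 → 1010110
  'p': lowercase starts at 97: 'p' = 97 + 15 = 112 → 1110000
= 1000001 101010 1010110 1110000


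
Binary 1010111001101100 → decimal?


Positional values:
Bit 2: 1 × 2^2 = 4
Bit 3: 1 × 2^3 = 8
Bit 5: 1 × 2^5 = 32
Bit 6: 1 × 2^6 = 64
Bit 9: 1 × 2^9 = 512
Bit 10: 1 × 2^10 = 1024
Bit 11: 1 × 2^11 = 2048
Bit 13: 1 × 2^13 = 8192
Bit 15: 1 × 2^15 = 32768
Sum = 4 + 8 + 32 + 64 + 512 + 1024 + 2048 + 8192 + 32768
= 44652


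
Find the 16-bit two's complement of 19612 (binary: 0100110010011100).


Original: 0100110010011100
Step 1 - Invert all bits: 1011001101100011
Step 2 - Add 1: 1011001101100011 + 1
= 1011001101100100 (represents -19612)


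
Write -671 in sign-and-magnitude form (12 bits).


Sign bit: 1 (negative)
Magnitude: 671 = 01010011111
= 101010011111


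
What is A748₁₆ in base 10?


Positional values:
Position 0: 8 × 16^0 = 8 × 1 = 8
Position 1: 4 × 16^1 = 4 × 16 = 64
Position 2: 7 × 16^2 = 7 × 256 = 1792
Position 3: A × 16^3 = 10 × 4096 = 40960
Sum = 8 + 64 + 1792 + 40960
= 42824


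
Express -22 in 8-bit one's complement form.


Original: 00010110
Invert all bits:
  bit 0: 0 → 1
  bit 1: 0 → 1
  bit 2: 0 → 1
  bit 3: 1 → 0
  bit 4: 0 → 1
  bit 5: 1 → 0
  bit 6: 1 → 0
  bit 7: 0 → 1
= 11101001


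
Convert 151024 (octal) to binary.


Each octal digit → 3 binary bits:
  1 = 001
  5 = 101
  1 = 001
  0 = 000
  2 = 010
  4 = 100
Concatenate: 001 101 001 000 010 100
= 001101001000010100


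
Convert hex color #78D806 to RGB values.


Hex: #78D806
R = 78₁₆ = 120
G = D8₁₆ = 216
B = 06₁₆ = 6
= RGB(120, 216, 6)


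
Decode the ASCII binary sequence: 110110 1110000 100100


Codes (binary): 110110 1110000 100100
Per-code ASCII lookup:
  110110 = 54  (range 48-57: digits, 54 - 48 = 6) → '6'
  1110000 = 112  (range 97-122: lowercase, 112 - 97 = 15) → 'p'
  100100 = 36  (special character) → '$'
= '6p$'


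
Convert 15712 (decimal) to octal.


Divide by 8 repeatedly:
15712 ÷ 8 = 1964 remainder 0
1964 ÷ 8 = 245 remainder 4
245 ÷ 8 = 30 remainder 5
30 ÷ 8 = 3 remainder 6
3 ÷ 8 = 0 remainder 3
Reading remainders bottom-up:
= 0o36540


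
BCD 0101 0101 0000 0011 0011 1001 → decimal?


Each 4-bit group → digit:
  0101 → 5
  0101 → 5
  0000 → 0
  0011 → 3
  0011 → 3
  1001 → 9
= 550339


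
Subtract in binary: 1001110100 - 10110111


Align and subtract column by column (LSB to MSB, borrowing when needed):
  1001110100
- 0010110111
  ----------
  col 0: (0 - 0 borrow-in) - 1 → borrow from next column: (0+2) - 1 = 1, borrow out 1
  col 1: (0 - 1 borrow-in) - 1 → borrow from next column: (-1+2) - 1 = 0, borrow out 1
  col 2: (1 - 1 borrow-in) - 1 → borrow from next column: (0+2) - 1 = 1, borrow out 1
  col 3: (0 - 1 borrow-in) - 0 → borrow from next column: (-1+2) - 0 = 1, borrow out 1
  col 4: (1 - 1 borrow-in) - 1 → borrow from next column: (0+2) - 1 = 1, borrow out 1
  col 5: (1 - 1 borrow-in) - 1 → borrow from next column: (0+2) - 1 = 1, borrow out 1
  col 6: (1 - 1 borrow-in) - 0 → 0 - 0 = 0, borrow out 0
  col 7: (0 - 0 borrow-in) - 1 → borrow from next column: (0+2) - 1 = 1, borrow out 1
  col 8: (0 - 1 borrow-in) - 0 → borrow from next column: (-1+2) - 0 = 1, borrow out 1
  col 9: (1 - 1 borrow-in) - 0 → 0 - 0 = 0, borrow out 0
Reading bits MSB→LSB: 0110111101
Strip leading zeros: 110111101
= 110111101


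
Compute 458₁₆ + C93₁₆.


Align and add column by column (LSB to MSB, each column mod 16 with carry):
  0458
+ 0C93
  ----
  col 0: 8(8) + 3(3) + 0 (carry in) = 11 → B(11), carry out 0
  col 1: 5(5) + 9(9) + 0 (carry in) = 14 → E(14), carry out 0
  col 2: 4(4) + C(12) + 0 (carry in) = 16 → 0(0), carry out 1
  col 3: 0(0) + 0(0) + 1 (carry in) = 1 → 1(1), carry out 0
Reading digits MSB→LSB: 10EB
Strip leading zeros: 10EB
= 0x10EB


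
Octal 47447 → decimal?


Positional values:
Position 0: 7 × 8^0 = 7
Position 1: 4 × 8^1 = 32
Position 2: 4 × 8^2 = 256
Position 3: 7 × 8^3 = 3584
Position 4: 4 × 8^4 = 16384
Sum = 7 + 32 + 256 + 3584 + 16384
= 20263


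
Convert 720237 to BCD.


Each digit → 4-bit binary:
  7 → 0111
  2 → 0010
  0 → 0000
  2 → 0010
  3 → 0011
  7 → 0111
= 0111 0010 0000 0010 0011 0111


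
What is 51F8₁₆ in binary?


Each hex digit → 4 binary bits:
  5 = 0101
  1 = 0001
  F = 1111
  8 = 1000
Concatenate: 0101 0001 1111 1000
= 0101000111111000


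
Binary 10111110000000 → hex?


Group into 4-bit nibbles: 0010111110000000
  0010 = 2
  1111 = F
  1000 = 8
  0000 = 0
= 0x2F80


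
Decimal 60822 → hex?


Divide by 16 repeatedly:
60822 ÷ 16 = 3801 remainder 6 (6)
3801 ÷ 16 = 237 remainder 9 (9)
237 ÷ 16 = 14 remainder 13 (D)
14 ÷ 16 = 0 remainder 14 (E)
Reading remainders bottom-up:
= 0xED96


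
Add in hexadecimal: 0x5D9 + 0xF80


Align and add column by column (LSB to MSB, each column mod 16 with carry):
  05D9
+ 0F80
  ----
  col 0: 9(9) + 0(0) + 0 (carry in) = 9 → 9(9), carry out 0
  col 1: D(13) + 8(8) + 0 (carry in) = 21 → 5(5), carry out 1
  col 2: 5(5) + F(15) + 1 (carry in) = 21 → 5(5), carry out 1
  col 3: 0(0) + 0(0) + 1 (carry in) = 1 → 1(1), carry out 0
Reading digits MSB→LSB: 1559
Strip leading zeros: 1559
= 0x1559


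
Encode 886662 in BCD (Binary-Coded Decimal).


Each digit → 4-bit binary:
  8 → 1000
  8 → 1000
  6 → 0110
  6 → 0110
  6 → 0110
  2 → 0010
= 1000 1000 0110 0110 0110 0010


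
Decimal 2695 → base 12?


Divide by 12 repeatedly:
2695 ÷ 12 = 224 remainder 7
224 ÷ 12 = 18 remainder 8
18 ÷ 12 = 1 remainder 6
1 ÷ 12 = 0 remainder 1
Reading remainders bottom-up:
= 1687


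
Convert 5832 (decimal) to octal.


Divide by 8 repeatedly:
5832 ÷ 8 = 729 remainder 0
729 ÷ 8 = 91 remainder 1
91 ÷ 8 = 11 remainder 3
11 ÷ 8 = 1 remainder 3
1 ÷ 8 = 0 remainder 1
Reading remainders bottom-up:
= 0o13310


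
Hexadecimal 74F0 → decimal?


Positional values:
Position 0: 0 × 16^0 = 0 × 1 = 0
Position 1: F × 16^1 = 15 × 16 = 240
Position 2: 4 × 16^2 = 4 × 256 = 1024
Position 3: 7 × 16^3 = 7 × 4096 = 28672
Sum = 0 + 240 + 1024 + 28672
= 29936


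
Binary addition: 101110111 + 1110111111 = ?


Align and add column by column (LSB to MSB, carry propagating):
  00101110111
+ 01110111111
  -----------
  col 0: 1 + 1 + 0 (carry in) = 2 → bit 0, carry out 1
  col 1: 1 + 1 + 1 (carry in) = 3 → bit 1, carry out 1
  col 2: 1 + 1 + 1 (carry in) = 3 → bit 1, carry out 1
  col 3: 0 + 1 + 1 (carry in) = 2 → bit 0, carry out 1
  col 4: 1 + 1 + 1 (carry in) = 3 → bit 1, carry out 1
  col 5: 1 + 1 + 1 (carry in) = 3 → bit 1, carry out 1
  col 6: 1 + 0 + 1 (carry in) = 2 → bit 0, carry out 1
  col 7: 0 + 1 + 1 (carry in) = 2 → bit 0, carry out 1
  col 8: 1 + 1 + 1 (carry in) = 3 → bit 1, carry out 1
  col 9: 0 + 1 + 1 (carry in) = 2 → bit 0, carry out 1
  col 10: 0 + 0 + 1 (carry in) = 1 → bit 1, carry out 0
Reading bits MSB→LSB: 10100110110
Strip leading zeros: 10100110110
= 10100110110


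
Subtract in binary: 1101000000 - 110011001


Align and subtract column by column (LSB to MSB, borrowing when needed):
  1101000000
- 0110011001
  ----------
  col 0: (0 - 0 borrow-in) - 1 → borrow from next column: (0+2) - 1 = 1, borrow out 1
  col 1: (0 - 1 borrow-in) - 0 → borrow from next column: (-1+2) - 0 = 1, borrow out 1
  col 2: (0 - 1 borrow-in) - 0 → borrow from next column: (-1+2) - 0 = 1, borrow out 1
  col 3: (0 - 1 borrow-in) - 1 → borrow from next column: (-1+2) - 1 = 0, borrow out 1
  col 4: (0 - 1 borrow-in) - 1 → borrow from next column: (-1+2) - 1 = 0, borrow out 1
  col 5: (0 - 1 borrow-in) - 0 → borrow from next column: (-1+2) - 0 = 1, borrow out 1
  col 6: (1 - 1 borrow-in) - 0 → 0 - 0 = 0, borrow out 0
  col 7: (0 - 0 borrow-in) - 1 → borrow from next column: (0+2) - 1 = 1, borrow out 1
  col 8: (1 - 1 borrow-in) - 1 → borrow from next column: (0+2) - 1 = 1, borrow out 1
  col 9: (1 - 1 borrow-in) - 0 → 0 - 0 = 0, borrow out 0
Reading bits MSB→LSB: 0110100111
Strip leading zeros: 110100111
= 110100111


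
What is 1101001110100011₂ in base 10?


Positional values:
Bit 0: 1 × 2^0 = 1
Bit 1: 1 × 2^1 = 2
Bit 5: 1 × 2^5 = 32
Bit 7: 1 × 2^7 = 128
Bit 8: 1 × 2^8 = 256
Bit 9: 1 × 2^9 = 512
Bit 12: 1 × 2^12 = 4096
Bit 14: 1 × 2^14 = 16384
Bit 15: 1 × 2^15 = 32768
Sum = 1 + 2 + 32 + 128 + 256 + 512 + 4096 + 16384 + 32768
= 54179


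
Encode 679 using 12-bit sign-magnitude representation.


Sign bit: 0 (positive)
Magnitude: 679 = 01010100111
= 001010100111


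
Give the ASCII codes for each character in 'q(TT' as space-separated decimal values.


String: 'q(TT'  (4 characters)
Per-character ASCII lookup:
  'q': lowercase starts at 97: 'q' = 97 + 16 = 113
  '(': special character: '(' = 40
  'T': uppercase starts at 65: 'T' = 65 + 19 = 84
  'T': uppercase starts at 65: 'T' = 65 + 19 = 84
= 113 40 84 84


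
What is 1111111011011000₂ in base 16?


Group into 4-bit nibbles: 1111111011011000
  1111 = F
  1110 = E
  1101 = D
  1000 = 8
= 0xFED8


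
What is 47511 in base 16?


Divide by 16 repeatedly:
47511 ÷ 16 = 2969 remainder 7 (7)
2969 ÷ 16 = 185 remainder 9 (9)
185 ÷ 16 = 11 remainder 9 (9)
11 ÷ 16 = 0 remainder 11 (B)
Reading remainders bottom-up:
= 0xB997


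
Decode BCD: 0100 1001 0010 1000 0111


Each 4-bit group → digit:
  0100 → 4
  1001 → 9
  0010 → 2
  1000 → 8
  0111 → 7
= 49287


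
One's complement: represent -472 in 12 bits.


Original: 000111011000
Invert all bits:
  bit 0: 0 → 1
  bit 1: 0 → 1
  bit 2: 0 → 1
  bit 3: 1 → 0
  bit 4: 1 → 0
  bit 5: 1 → 0
  bit 6: 0 → 1
  bit 7: 1 → 0
  bit 8: 1 → 0
  bit 9: 0 → 1
  bit 10: 0 → 1
  bit 11: 0 → 1
= 111000100111


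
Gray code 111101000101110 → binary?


Gray code: 111101000101110
MSB stays the same: 1
Each subsequent bit = prev_binary XOR current_gray:
  B[1] = 1 XOR 1 = 0
  B[2] = 0 XOR 1 = 1
  B[3] = 1 XOR 1 = 0
  B[4] = 0 XOR 0 = 0
  B[5] = 0 XOR 1 = 1
  B[6] = 1 XOR 0 = 1
  B[7] = 1 XOR 0 = 1
  B[8] = 1 XOR 0 = 1
  B[9] = 1 XOR 1 = 0
  B[10] = 0 XOR 0 = 0
  B[11] = 0 XOR 1 = 1
  B[12] = 1 XOR 1 = 0
  B[13] = 0 XOR 1 = 1
  B[14] = 1 XOR 0 = 1
= 101001111001011 (21451 decimal)


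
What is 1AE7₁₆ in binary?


Each hex digit → 4 binary bits:
  1 = 0001
  A = 1010
  E = 1110
  7 = 0111
Concatenate: 0001 1010 1110 0111
= 0001101011100111


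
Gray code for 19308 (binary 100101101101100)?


Binary: 100101101101100
Gray code: G = B XOR (B >> 1)
B >> 1 = 010010110110110
100101101101100 XOR 010010110110110:
  1 XOR 0 = 1
  0 XOR 1 = 1
  0 XOR 0 = 0
  1 XOR 0 = 1
  0 XOR 1 = 1
  1 XOR 0 = 1
  1 XOR 1 = 0
  0 XOR 1 = 1
  1 XOR 0 = 1
  1 XOR 1 = 0
  0 XOR 1 = 1
  1 XOR 0 = 1
  1 XOR 1 = 0
  0 XOR 1 = 1
  0 XOR 0 = 0
= 110111011011010


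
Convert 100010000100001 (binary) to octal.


Group into 3-bit groups: 100010000100001
  100 = 4
  010 = 2
  000 = 0
  100 = 4
  001 = 1
= 0o42041


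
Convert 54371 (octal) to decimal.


Positional values:
Position 0: 1 × 8^0 = 1
Position 1: 7 × 8^1 = 56
Position 2: 3 × 8^2 = 192
Position 3: 4 × 8^3 = 2048
Position 4: 5 × 8^4 = 20480
Sum = 1 + 56 + 192 + 2048 + 20480
= 22777


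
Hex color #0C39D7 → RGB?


Hex: #0C39D7
R = 0C₁₆ = 12
G = 39₁₆ = 57
B = D7₁₆ = 215
= RGB(12, 57, 215)


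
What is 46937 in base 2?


Divide by 2 repeatedly:
46937 ÷ 2 = 23468 remainder 1
23468 ÷ 2 = 11734 remainder 0
11734 ÷ 2 = 5867 remainder 0
5867 ÷ 2 = 2933 remainder 1
2933 ÷ 2 = 1466 remainder 1
1466 ÷ 2 = 733 remainder 0
733 ÷ 2 = 366 remainder 1
366 ÷ 2 = 183 remainder 0
183 ÷ 2 = 91 remainder 1
91 ÷ 2 = 45 remainder 1
45 ÷ 2 = 22 remainder 1
22 ÷ 2 = 11 remainder 0
11 ÷ 2 = 5 remainder 1
5 ÷ 2 = 2 remainder 1
2 ÷ 2 = 1 remainder 0
1 ÷ 2 = 0 remainder 1
Reading remainders bottom-up:
= 1011011101011001


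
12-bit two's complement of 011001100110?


Original: 011001100110
Step 1 - Invert all bits: 100110011001
Step 2 - Add 1: 100110011001 + 1
= 100110011010 (represents -1638)


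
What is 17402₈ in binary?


Each octal digit → 3 binary bits:
  1 = 001
  7 = 111
  4 = 100
  0 = 000
  2 = 010
Concatenate: 001 111 100 000 010
= 001111100000010


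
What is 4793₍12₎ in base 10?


Positional values (base 12):
  3 × 12^0 = 3 × 1 = 3
  9 × 12^1 = 9 × 12 = 108
  7 × 12^2 = 7 × 144 = 1008
  4 × 12^3 = 4 × 1728 = 6912
Sum = 3 + 108 + 1008 + 6912
= 8031


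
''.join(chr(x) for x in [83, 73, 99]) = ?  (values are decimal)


Codes (decimal): 83 73 99
Per-code ASCII lookup:
  83  (range 65-90: uppercase, 83 - 65 = 18) → 'S'
  73  (range 65-90: uppercase, 73 - 65 = 8) → 'I'
  99  (range 97-122: lowercase, 99 - 97 = 2) → 'c'
= 'SIc'


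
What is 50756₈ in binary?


Each octal digit → 3 binary bits:
  5 = 101
  0 = 000
  7 = 111
  5 = 101
  6 = 110
Concatenate: 101 000 111 101 110
= 101000111101110


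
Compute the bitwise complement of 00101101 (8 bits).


Original: 00101101
Invert all bits:
  bit 0: 0 → 1
  bit 1: 0 → 1
  bit 2: 1 → 0
  bit 3: 0 → 1
  bit 4: 1 → 0
  bit 5: 1 → 0
  bit 6: 0 → 1
  bit 7: 1 → 0
= 11010010


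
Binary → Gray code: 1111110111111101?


Binary: 1111110111111101
Gray code: G = B XOR (B >> 1)
B >> 1 = 0111111011111110
1111110111111101 XOR 0111111011111110:
  1 XOR 0 = 1
  1 XOR 1 = 0
  1 XOR 1 = 0
  1 XOR 1 = 0
  1 XOR 1 = 0
  1 XOR 1 = 0
  0 XOR 1 = 1
  1 XOR 0 = 1
  1 XOR 1 = 0
  1 XOR 1 = 0
  1 XOR 1 = 0
  1 XOR 1 = 0
  1 XOR 1 = 0
  1 XOR 1 = 0
  0 XOR 1 = 1
  1 XOR 0 = 1
= 1000001100000011


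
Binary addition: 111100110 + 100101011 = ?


Align and add column by column (LSB to MSB, carry propagating):
  0111100110
+ 0100101011
  ----------
  col 0: 0 + 1 + 0 (carry in) = 1 → bit 1, carry out 0
  col 1: 1 + 1 + 0 (carry in) = 2 → bit 0, carry out 1
  col 2: 1 + 0 + 1 (carry in) = 2 → bit 0, carry out 1
  col 3: 0 + 1 + 1 (carry in) = 2 → bit 0, carry out 1
  col 4: 0 + 0 + 1 (carry in) = 1 → bit 1, carry out 0
  col 5: 1 + 1 + 0 (carry in) = 2 → bit 0, carry out 1
  col 6: 1 + 0 + 1 (carry in) = 2 → bit 0, carry out 1
  col 7: 1 + 0 + 1 (carry in) = 2 → bit 0, carry out 1
  col 8: 1 + 1 + 1 (carry in) = 3 → bit 1, carry out 1
  col 9: 0 + 0 + 1 (carry in) = 1 → bit 1, carry out 0
Reading bits MSB→LSB: 1100010001
Strip leading zeros: 1100010001
= 1100010001


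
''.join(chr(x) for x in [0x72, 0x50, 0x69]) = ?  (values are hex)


Codes (hex): 0x72 0x50 0x69
Per-code ASCII lookup:
  0x72 = 114  (range 97-122: lowercase, 114 - 97 = 17) → 'r'
  0x50 = 80  (range 65-90: uppercase, 80 - 65 = 15) → 'P'
  0x69 = 105  (range 97-122: lowercase, 105 - 97 = 8) → 'i'
= 'rPi'


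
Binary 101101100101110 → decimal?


Positional values:
Bit 1: 1 × 2^1 = 2
Bit 2: 1 × 2^2 = 4
Bit 3: 1 × 2^3 = 8
Bit 5: 1 × 2^5 = 32
Bit 8: 1 × 2^8 = 256
Bit 9: 1 × 2^9 = 512
Bit 11: 1 × 2^11 = 2048
Bit 12: 1 × 2^12 = 4096
Bit 14: 1 × 2^14 = 16384
Sum = 2 + 4 + 8 + 32 + 256 + 512 + 2048 + 4096 + 16384
= 23342


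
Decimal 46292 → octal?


Divide by 8 repeatedly:
46292 ÷ 8 = 5786 remainder 4
5786 ÷ 8 = 723 remainder 2
723 ÷ 8 = 90 remainder 3
90 ÷ 8 = 11 remainder 2
11 ÷ 8 = 1 remainder 3
1 ÷ 8 = 0 remainder 1
Reading remainders bottom-up:
= 0o132324


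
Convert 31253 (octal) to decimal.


Positional values:
Position 0: 3 × 8^0 = 3
Position 1: 5 × 8^1 = 40
Position 2: 2 × 8^2 = 128
Position 3: 1 × 8^3 = 512
Position 4: 3 × 8^4 = 12288
Sum = 3 + 40 + 128 + 512 + 12288
= 12971


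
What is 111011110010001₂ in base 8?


Group into 3-bit groups: 111011110010001
  111 = 7
  011 = 3
  110 = 6
  010 = 2
  001 = 1
= 0o73621


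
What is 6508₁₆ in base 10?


Positional values:
Position 0: 8 × 16^0 = 8 × 1 = 8
Position 1: 0 × 16^1 = 0 × 16 = 0
Position 2: 5 × 16^2 = 5 × 256 = 1280
Position 3: 6 × 16^3 = 6 × 4096 = 24576
Sum = 8 + 0 + 1280 + 24576
= 25864


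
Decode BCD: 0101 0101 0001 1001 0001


Each 4-bit group → digit:
  0101 → 5
  0101 → 5
  0001 → 1
  1001 → 9
  0001 → 1
= 55191


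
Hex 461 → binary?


Each hex digit → 4 binary bits:
  4 = 0100
  6 = 0110
  1 = 0001
Concatenate: 0100 0110 0001
= 010001100001


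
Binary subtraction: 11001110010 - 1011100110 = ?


Align and subtract column by column (LSB to MSB, borrowing when needed):
  11001110010
- 01011100110
  -----------
  col 0: (0 - 0 borrow-in) - 0 → 0 - 0 = 0, borrow out 0
  col 1: (1 - 0 borrow-in) - 1 → 1 - 1 = 0, borrow out 0
  col 2: (0 - 0 borrow-in) - 1 → borrow from next column: (0+2) - 1 = 1, borrow out 1
  col 3: (0 - 1 borrow-in) - 0 → borrow from next column: (-1+2) - 0 = 1, borrow out 1
  col 4: (1 - 1 borrow-in) - 0 → 0 - 0 = 0, borrow out 0
  col 5: (1 - 0 borrow-in) - 1 → 1 - 1 = 0, borrow out 0
  col 6: (1 - 0 borrow-in) - 1 → 1 - 1 = 0, borrow out 0
  col 7: (0 - 0 borrow-in) - 1 → borrow from next column: (0+2) - 1 = 1, borrow out 1
  col 8: (0 - 1 borrow-in) - 0 → borrow from next column: (-1+2) - 0 = 1, borrow out 1
  col 9: (1 - 1 borrow-in) - 1 → borrow from next column: (0+2) - 1 = 1, borrow out 1
  col 10: (1 - 1 borrow-in) - 0 → 0 - 0 = 0, borrow out 0
Reading bits MSB→LSB: 01110001100
Strip leading zeros: 1110001100
= 1110001100


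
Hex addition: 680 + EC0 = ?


Align and add column by column (LSB to MSB, each column mod 16 with carry):
  0680
+ 0EC0
  ----
  col 0: 0(0) + 0(0) + 0 (carry in) = 0 → 0(0), carry out 0
  col 1: 8(8) + C(12) + 0 (carry in) = 20 → 4(4), carry out 1
  col 2: 6(6) + E(14) + 1 (carry in) = 21 → 5(5), carry out 1
  col 3: 0(0) + 0(0) + 1 (carry in) = 1 → 1(1), carry out 0
Reading digits MSB→LSB: 1540
Strip leading zeros: 1540
= 0x1540


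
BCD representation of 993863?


Each digit → 4-bit binary:
  9 → 1001
  9 → 1001
  3 → 0011
  8 → 1000
  6 → 0110
  3 → 0011
= 1001 1001 0011 1000 0110 0011


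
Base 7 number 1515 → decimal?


Positional values (base 7):
  5 × 7^0 = 5 × 1 = 5
  1 × 7^1 = 1 × 7 = 7
  5 × 7^2 = 5 × 49 = 245
  1 × 7^3 = 1 × 343 = 343
Sum = 5 + 7 + 245 + 343
= 600


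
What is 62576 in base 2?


Divide by 2 repeatedly:
62576 ÷ 2 = 31288 remainder 0
31288 ÷ 2 = 15644 remainder 0
15644 ÷ 2 = 7822 remainder 0
7822 ÷ 2 = 3911 remainder 0
3911 ÷ 2 = 1955 remainder 1
1955 ÷ 2 = 977 remainder 1
977 ÷ 2 = 488 remainder 1
488 ÷ 2 = 244 remainder 0
244 ÷ 2 = 122 remainder 0
122 ÷ 2 = 61 remainder 0
61 ÷ 2 = 30 remainder 1
30 ÷ 2 = 15 remainder 0
15 ÷ 2 = 7 remainder 1
7 ÷ 2 = 3 remainder 1
3 ÷ 2 = 1 remainder 1
1 ÷ 2 = 0 remainder 1
Reading remainders bottom-up:
= 1111010001110000


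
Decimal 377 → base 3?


Divide by 3 repeatedly:
377 ÷ 3 = 125 remainder 2
125 ÷ 3 = 41 remainder 2
41 ÷ 3 = 13 remainder 2
13 ÷ 3 = 4 remainder 1
4 ÷ 3 = 1 remainder 1
1 ÷ 3 = 0 remainder 1
Reading remainders bottom-up:
= 111222


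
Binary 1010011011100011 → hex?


Group into 4-bit nibbles: 1010011011100011
  1010 = A
  0110 = 6
  1110 = E
  0011 = 3
= 0xA6E3


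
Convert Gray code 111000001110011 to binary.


Gray code: 111000001110011
MSB stays the same: 1
Each subsequent bit = prev_binary XOR current_gray:
  B[1] = 1 XOR 1 = 0
  B[2] = 0 XOR 1 = 1
  B[3] = 1 XOR 0 = 1
  B[4] = 1 XOR 0 = 1
  B[5] = 1 XOR 0 = 1
  B[6] = 1 XOR 0 = 1
  B[7] = 1 XOR 0 = 1
  B[8] = 1 XOR 1 = 0
  B[9] = 0 XOR 1 = 1
  B[10] = 1 XOR 1 = 0
  B[11] = 0 XOR 0 = 0
  B[12] = 0 XOR 0 = 0
  B[13] = 0 XOR 1 = 1
  B[14] = 1 XOR 1 = 0
= 101111110100010 (24482 decimal)


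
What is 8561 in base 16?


Divide by 16 repeatedly:
8561 ÷ 16 = 535 remainder 1 (1)
535 ÷ 16 = 33 remainder 7 (7)
33 ÷ 16 = 2 remainder 1 (1)
2 ÷ 16 = 0 remainder 2 (2)
Reading remainders bottom-up:
= 0x2171


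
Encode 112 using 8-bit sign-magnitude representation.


Sign bit: 0 (positive)
Magnitude: 112 = 1110000
= 01110000


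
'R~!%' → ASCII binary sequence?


String: 'R~!%'  (4 characters)
Per-character ASCII lookup:
  'R': uppercase starts at 65: 'R' = 65 + 17 = 82 → 1010010
  '~': special character: '~' = 126 → 1111110
  '!': special character: '!' = 33 → 100001
  '%': special character: '%' = 37 → 100101
= 1010010 1111110 100001 100101


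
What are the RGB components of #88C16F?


Hex: #88C16F
R = 88₁₆ = 136
G = C1₁₆ = 193
B = 6F₁₆ = 111
= RGB(136, 193, 111)


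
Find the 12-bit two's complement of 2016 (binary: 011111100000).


Original: 011111100000
Step 1 - Invert all bits: 100000011111
Step 2 - Add 1: 100000011111 + 1
= 100000100000 (represents -2016)


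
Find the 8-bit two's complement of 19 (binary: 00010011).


Original: 00010011
Step 1 - Invert all bits: 11101100
Step 2 - Add 1: 11101100 + 1
= 11101101 (represents -19)


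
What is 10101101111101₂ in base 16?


Group into 4-bit nibbles: 0010101101111101
  0010 = 2
  1011 = B
  0111 = 7
  1101 = D
= 0x2B7D


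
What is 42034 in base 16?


Divide by 16 repeatedly:
42034 ÷ 16 = 2627 remainder 2 (2)
2627 ÷ 16 = 164 remainder 3 (3)
164 ÷ 16 = 10 remainder 4 (4)
10 ÷ 16 = 0 remainder 10 (A)
Reading remainders bottom-up:
= 0xA432


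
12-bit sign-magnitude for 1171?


Sign bit: 0 (positive)
Magnitude: 1171 = 10010010011
= 010010010011


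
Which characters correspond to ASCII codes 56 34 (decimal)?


Codes (decimal): 56 34
Per-code ASCII lookup:
  56  (range 48-57: digits, 56 - 48 = 8) → '8'
  34  (special character) → '"'
= '8"'


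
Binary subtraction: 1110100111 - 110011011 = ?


Align and subtract column by column (LSB to MSB, borrowing when needed):
  1110100111
- 0110011011
  ----------
  col 0: (1 - 0 borrow-in) - 1 → 1 - 1 = 0, borrow out 0
  col 1: (1 - 0 borrow-in) - 1 → 1 - 1 = 0, borrow out 0
  col 2: (1 - 0 borrow-in) - 0 → 1 - 0 = 1, borrow out 0
  col 3: (0 - 0 borrow-in) - 1 → borrow from next column: (0+2) - 1 = 1, borrow out 1
  col 4: (0 - 1 borrow-in) - 1 → borrow from next column: (-1+2) - 1 = 0, borrow out 1
  col 5: (1 - 1 borrow-in) - 0 → 0 - 0 = 0, borrow out 0
  col 6: (0 - 0 borrow-in) - 0 → 0 - 0 = 0, borrow out 0
  col 7: (1 - 0 borrow-in) - 1 → 1 - 1 = 0, borrow out 0
  col 8: (1 - 0 borrow-in) - 1 → 1 - 1 = 0, borrow out 0
  col 9: (1 - 0 borrow-in) - 0 → 1 - 0 = 1, borrow out 0
Reading bits MSB→LSB: 1000001100
Strip leading zeros: 1000001100
= 1000001100


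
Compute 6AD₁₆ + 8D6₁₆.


Align and add column by column (LSB to MSB, each column mod 16 with carry):
  06AD
+ 08D6
  ----
  col 0: D(13) + 6(6) + 0 (carry in) = 19 → 3(3), carry out 1
  col 1: A(10) + D(13) + 1 (carry in) = 24 → 8(8), carry out 1
  col 2: 6(6) + 8(8) + 1 (carry in) = 15 → F(15), carry out 0
  col 3: 0(0) + 0(0) + 0 (carry in) = 0 → 0(0), carry out 0
Reading digits MSB→LSB: 0F83
Strip leading zeros: F83
= 0xF83


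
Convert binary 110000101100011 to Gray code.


Binary: 110000101100011
Gray code: G = B XOR (B >> 1)
B >> 1 = 011000010110001
110000101100011 XOR 011000010110001:
  1 XOR 0 = 1
  1 XOR 1 = 0
  0 XOR 1 = 1
  0 XOR 0 = 0
  0 XOR 0 = 0
  0 XOR 0 = 0
  1 XOR 0 = 1
  0 XOR 1 = 1
  1 XOR 0 = 1
  1 XOR 1 = 0
  0 XOR 1 = 1
  0 XOR 0 = 0
  0 XOR 0 = 0
  1 XOR 0 = 1
  1 XOR 1 = 0
= 101000111010010


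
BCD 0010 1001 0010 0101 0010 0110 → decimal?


Each 4-bit group → digit:
  0010 → 2
  1001 → 9
  0010 → 2
  0101 → 5
  0010 → 2
  0110 → 6
= 292526


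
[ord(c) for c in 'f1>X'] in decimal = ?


String: 'f1>X'  (4 characters)
Per-character ASCII lookup:
  'f': lowercase starts at 97: 'f' = 97 + 5 = 102
  '1': digits start at 48: '1' = 48 + 1 = 49
  '>': special character: '>' = 62
  'X': uppercase starts at 65: 'X' = 65 + 23 = 88
= 102 49 62 88


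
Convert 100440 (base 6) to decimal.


Positional values (base 6):
  0 × 6^0 = 0 × 1 = 0
  4 × 6^1 = 4 × 6 = 24
  4 × 6^2 = 4 × 36 = 144
  0 × 6^3 = 0 × 216 = 0
  0 × 6^4 = 0 × 1296 = 0
  1 × 6^5 = 1 × 7776 = 7776
Sum = 0 + 24 + 144 + 0 + 0 + 7776
= 7944


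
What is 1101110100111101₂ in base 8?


Group into 3-bit groups: 001101110100111101
  001 = 1
  101 = 5
  110 = 6
  100 = 4
  111 = 7
  101 = 5
= 0o156475


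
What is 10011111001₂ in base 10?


Positional values:
Bit 0: 1 × 2^0 = 1
Bit 3: 1 × 2^3 = 8
Bit 4: 1 × 2^4 = 16
Bit 5: 1 × 2^5 = 32
Bit 6: 1 × 2^6 = 64
Bit 7: 1 × 2^7 = 128
Bit 10: 1 × 2^10 = 1024
Sum = 1 + 8 + 16 + 32 + 64 + 128 + 1024
= 1273


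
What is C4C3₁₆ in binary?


Each hex digit → 4 binary bits:
  C = 1100
  4 = 0100
  C = 1100
  3 = 0011
Concatenate: 1100 0100 1100 0011
= 1100010011000011


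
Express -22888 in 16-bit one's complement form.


Original: 0101100101101000
Invert all bits:
  bit 0: 0 → 1
  bit 1: 1 → 0
  bit 2: 0 → 1
  bit 3: 1 → 0
  bit 4: 1 → 0
  bit 5: 0 → 1
  bit 6: 0 → 1
  bit 7: 1 → 0
  bit 8: 0 → 1
  bit 9: 1 → 0
  bit 10: 1 → 0
  bit 11: 0 → 1
  bit 12: 1 → 0
  bit 13: 0 → 1
  bit 14: 0 → 1
  bit 15: 0 → 1
= 1010011010010111


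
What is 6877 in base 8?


Divide by 8 repeatedly:
6877 ÷ 8 = 859 remainder 5
859 ÷ 8 = 107 remainder 3
107 ÷ 8 = 13 remainder 3
13 ÷ 8 = 1 remainder 5
1 ÷ 8 = 0 remainder 1
Reading remainders bottom-up:
= 0o15335


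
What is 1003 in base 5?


Divide by 5 repeatedly:
1003 ÷ 5 = 200 remainder 3
200 ÷ 5 = 40 remainder 0
40 ÷ 5 = 8 remainder 0
8 ÷ 5 = 1 remainder 3
1 ÷ 5 = 0 remainder 1
Reading remainders bottom-up:
= 13003


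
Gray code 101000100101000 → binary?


Gray code: 101000100101000
MSB stays the same: 1
Each subsequent bit = prev_binary XOR current_gray:
  B[1] = 1 XOR 0 = 1
  B[2] = 1 XOR 1 = 0
  B[3] = 0 XOR 0 = 0
  B[4] = 0 XOR 0 = 0
  B[5] = 0 XOR 0 = 0
  B[6] = 0 XOR 1 = 1
  B[7] = 1 XOR 0 = 1
  B[8] = 1 XOR 0 = 1
  B[9] = 1 XOR 1 = 0
  B[10] = 0 XOR 0 = 0
  B[11] = 0 XOR 1 = 1
  B[12] = 1 XOR 0 = 1
  B[13] = 1 XOR 0 = 1
  B[14] = 1 XOR 0 = 1
= 110000111001111 (25039 decimal)


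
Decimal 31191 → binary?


Divide by 2 repeatedly:
31191 ÷ 2 = 15595 remainder 1
15595 ÷ 2 = 7797 remainder 1
7797 ÷ 2 = 3898 remainder 1
3898 ÷ 2 = 1949 remainder 0
1949 ÷ 2 = 974 remainder 1
974 ÷ 2 = 487 remainder 0
487 ÷ 2 = 243 remainder 1
243 ÷ 2 = 121 remainder 1
121 ÷ 2 = 60 remainder 1
60 ÷ 2 = 30 remainder 0
30 ÷ 2 = 15 remainder 0
15 ÷ 2 = 7 remainder 1
7 ÷ 2 = 3 remainder 1
3 ÷ 2 = 1 remainder 1
1 ÷ 2 = 0 remainder 1
Reading remainders bottom-up:
= 111100111010111


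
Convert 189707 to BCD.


Each digit → 4-bit binary:
  1 → 0001
  8 → 1000
  9 → 1001
  7 → 0111
  0 → 0000
  7 → 0111
= 0001 1000 1001 0111 0000 0111


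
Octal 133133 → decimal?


Positional values:
Position 0: 3 × 8^0 = 3
Position 1: 3 × 8^1 = 24
Position 2: 1 × 8^2 = 64
Position 3: 3 × 8^3 = 1536
Position 4: 3 × 8^4 = 12288
Position 5: 1 × 8^5 = 32768
Sum = 3 + 24 + 64 + 1536 + 12288 + 32768
= 46683


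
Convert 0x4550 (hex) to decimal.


Positional values:
Position 0: 0 × 16^0 = 0 × 1 = 0
Position 1: 5 × 16^1 = 5 × 16 = 80
Position 2: 5 × 16^2 = 5 × 256 = 1280
Position 3: 4 × 16^3 = 4 × 4096 = 16384
Sum = 0 + 80 + 1280 + 16384
= 17744


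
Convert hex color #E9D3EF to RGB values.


Hex: #E9D3EF
R = E9₁₆ = 233
G = D3₁₆ = 211
B = EF₁₆ = 239
= RGB(233, 211, 239)


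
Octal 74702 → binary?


Each octal digit → 3 binary bits:
  7 = 111
  4 = 100
  7 = 111
  0 = 000
  2 = 010
Concatenate: 111 100 111 000 010
= 111100111000010


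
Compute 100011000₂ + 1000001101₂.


Align and add column by column (LSB to MSB, carry propagating):
  00100011000
+ 01000001101
  -----------
  col 0: 0 + 1 + 0 (carry in) = 1 → bit 1, carry out 0
  col 1: 0 + 0 + 0 (carry in) = 0 → bit 0, carry out 0
  col 2: 0 + 1 + 0 (carry in) = 1 → bit 1, carry out 0
  col 3: 1 + 1 + 0 (carry in) = 2 → bit 0, carry out 1
  col 4: 1 + 0 + 1 (carry in) = 2 → bit 0, carry out 1
  col 5: 0 + 0 + 1 (carry in) = 1 → bit 1, carry out 0
  col 6: 0 + 0 + 0 (carry in) = 0 → bit 0, carry out 0
  col 7: 0 + 0 + 0 (carry in) = 0 → bit 0, carry out 0
  col 8: 1 + 0 + 0 (carry in) = 1 → bit 1, carry out 0
  col 9: 0 + 1 + 0 (carry in) = 1 → bit 1, carry out 0
  col 10: 0 + 0 + 0 (carry in) = 0 → bit 0, carry out 0
Reading bits MSB→LSB: 01100100101
Strip leading zeros: 1100100101
= 1100100101


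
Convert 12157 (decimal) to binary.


Divide by 2 repeatedly:
12157 ÷ 2 = 6078 remainder 1
6078 ÷ 2 = 3039 remainder 0
3039 ÷ 2 = 1519 remainder 1
1519 ÷ 2 = 759 remainder 1
759 ÷ 2 = 379 remainder 1
379 ÷ 2 = 189 remainder 1
189 ÷ 2 = 94 remainder 1
94 ÷ 2 = 47 remainder 0
47 ÷ 2 = 23 remainder 1
23 ÷ 2 = 11 remainder 1
11 ÷ 2 = 5 remainder 1
5 ÷ 2 = 2 remainder 1
2 ÷ 2 = 1 remainder 0
1 ÷ 2 = 0 remainder 1
Reading remainders bottom-up:
= 10111101111101


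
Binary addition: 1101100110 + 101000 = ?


Align and add column by column (LSB to MSB, carry propagating):
  01101100110
+ 00000101000
  -----------
  col 0: 0 + 0 + 0 (carry in) = 0 → bit 0, carry out 0
  col 1: 1 + 0 + 0 (carry in) = 1 → bit 1, carry out 0
  col 2: 1 + 0 + 0 (carry in) = 1 → bit 1, carry out 0
  col 3: 0 + 1 + 0 (carry in) = 1 → bit 1, carry out 0
  col 4: 0 + 0 + 0 (carry in) = 0 → bit 0, carry out 0
  col 5: 1 + 1 + 0 (carry in) = 2 → bit 0, carry out 1
  col 6: 1 + 0 + 1 (carry in) = 2 → bit 0, carry out 1
  col 7: 0 + 0 + 1 (carry in) = 1 → bit 1, carry out 0
  col 8: 1 + 0 + 0 (carry in) = 1 → bit 1, carry out 0
  col 9: 1 + 0 + 0 (carry in) = 1 → bit 1, carry out 0
  col 10: 0 + 0 + 0 (carry in) = 0 → bit 0, carry out 0
Reading bits MSB→LSB: 01110001110
Strip leading zeros: 1110001110
= 1110001110


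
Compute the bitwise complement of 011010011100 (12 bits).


Original: 011010011100
Invert all bits:
  bit 0: 0 → 1
  bit 1: 1 → 0
  bit 2: 1 → 0
  bit 3: 0 → 1
  bit 4: 1 → 0
  bit 5: 0 → 1
  bit 6: 0 → 1
  bit 7: 1 → 0
  bit 8: 1 → 0
  bit 9: 1 → 0
  bit 10: 0 → 1
  bit 11: 0 → 1
= 100101100011


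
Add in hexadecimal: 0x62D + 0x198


Align and add column by column (LSB to MSB, each column mod 16 with carry):
  062D
+ 0198
  ----
  col 0: D(13) + 8(8) + 0 (carry in) = 21 → 5(5), carry out 1
  col 1: 2(2) + 9(9) + 1 (carry in) = 12 → C(12), carry out 0
  col 2: 6(6) + 1(1) + 0 (carry in) = 7 → 7(7), carry out 0
  col 3: 0(0) + 0(0) + 0 (carry in) = 0 → 0(0), carry out 0
Reading digits MSB→LSB: 07C5
Strip leading zeros: 7C5
= 0x7C5


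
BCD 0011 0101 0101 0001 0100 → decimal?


Each 4-bit group → digit:
  0011 → 3
  0101 → 5
  0101 → 5
  0001 → 1
  0100 → 4
= 35514


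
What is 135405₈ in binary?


Each octal digit → 3 binary bits:
  1 = 001
  3 = 011
  5 = 101
  4 = 100
  0 = 000
  5 = 101
Concatenate: 001 011 101 100 000 101
= 001011101100000101


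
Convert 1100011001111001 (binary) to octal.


Group into 3-bit groups: 001100011001111001
  001 = 1
  100 = 4
  011 = 3
  001 = 1
  111 = 7
  001 = 1
= 0o143171


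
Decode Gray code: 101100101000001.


Gray code: 101100101000001
MSB stays the same: 1
Each subsequent bit = prev_binary XOR current_gray:
  B[1] = 1 XOR 0 = 1
  B[2] = 1 XOR 1 = 0
  B[3] = 0 XOR 1 = 1
  B[4] = 1 XOR 0 = 1
  B[5] = 1 XOR 0 = 1
  B[6] = 1 XOR 1 = 0
  B[7] = 0 XOR 0 = 0
  B[8] = 0 XOR 1 = 1
  B[9] = 1 XOR 0 = 1
  B[10] = 1 XOR 0 = 1
  B[11] = 1 XOR 0 = 1
  B[12] = 1 XOR 0 = 1
  B[13] = 1 XOR 0 = 1
  B[14] = 1 XOR 1 = 0
= 110111001111110 (28286 decimal)


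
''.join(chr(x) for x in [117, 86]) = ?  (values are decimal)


Codes (decimal): 117 86
Per-code ASCII lookup:
  117  (range 97-122: lowercase, 117 - 97 = 20) → 'u'
  86  (range 65-90: uppercase, 86 - 65 = 21) → 'V'
= 'uV'


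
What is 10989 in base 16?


Divide by 16 repeatedly:
10989 ÷ 16 = 686 remainder 13 (D)
686 ÷ 16 = 42 remainder 14 (E)
42 ÷ 16 = 2 remainder 10 (A)
2 ÷ 16 = 0 remainder 2 (2)
Reading remainders bottom-up:
= 0x2AED


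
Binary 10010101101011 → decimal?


Positional values:
Bit 0: 1 × 2^0 = 1
Bit 1: 1 × 2^1 = 2
Bit 3: 1 × 2^3 = 8
Bit 5: 1 × 2^5 = 32
Bit 6: 1 × 2^6 = 64
Bit 8: 1 × 2^8 = 256
Bit 10: 1 × 2^10 = 1024
Bit 13: 1 × 2^13 = 8192
Sum = 1 + 2 + 8 + 32 + 64 + 256 + 1024 + 8192
= 9579


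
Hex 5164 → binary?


Each hex digit → 4 binary bits:
  5 = 0101
  1 = 0001
  6 = 0110
  4 = 0100
Concatenate: 0101 0001 0110 0100
= 0101000101100100


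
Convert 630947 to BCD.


Each digit → 4-bit binary:
  6 → 0110
  3 → 0011
  0 → 0000
  9 → 1001
  4 → 0100
  7 → 0111
= 0110 0011 0000 1001 0100 0111


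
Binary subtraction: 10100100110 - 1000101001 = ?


Align and subtract column by column (LSB to MSB, borrowing when needed):
  10100100110
- 01000101001
  -----------
  col 0: (0 - 0 borrow-in) - 1 → borrow from next column: (0+2) - 1 = 1, borrow out 1
  col 1: (1 - 1 borrow-in) - 0 → 0 - 0 = 0, borrow out 0
  col 2: (1 - 0 borrow-in) - 0 → 1 - 0 = 1, borrow out 0
  col 3: (0 - 0 borrow-in) - 1 → borrow from next column: (0+2) - 1 = 1, borrow out 1
  col 4: (0 - 1 borrow-in) - 0 → borrow from next column: (-1+2) - 0 = 1, borrow out 1
  col 5: (1 - 1 borrow-in) - 1 → borrow from next column: (0+2) - 1 = 1, borrow out 1
  col 6: (0 - 1 borrow-in) - 0 → borrow from next column: (-1+2) - 0 = 1, borrow out 1
  col 7: (0 - 1 borrow-in) - 0 → borrow from next column: (-1+2) - 0 = 1, borrow out 1
  col 8: (1 - 1 borrow-in) - 0 → 0 - 0 = 0, borrow out 0
  col 9: (0 - 0 borrow-in) - 1 → borrow from next column: (0+2) - 1 = 1, borrow out 1
  col 10: (1 - 1 borrow-in) - 0 → 0 - 0 = 0, borrow out 0
Reading bits MSB→LSB: 01011111101
Strip leading zeros: 1011111101
= 1011111101


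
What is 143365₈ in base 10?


Positional values:
Position 0: 5 × 8^0 = 5
Position 1: 6 × 8^1 = 48
Position 2: 3 × 8^2 = 192
Position 3: 3 × 8^3 = 1536
Position 4: 4 × 8^4 = 16384
Position 5: 1 × 8^5 = 32768
Sum = 5 + 48 + 192 + 1536 + 16384 + 32768
= 50933


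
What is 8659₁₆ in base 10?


Positional values:
Position 0: 9 × 16^0 = 9 × 1 = 9
Position 1: 5 × 16^1 = 5 × 16 = 80
Position 2: 6 × 16^2 = 6 × 256 = 1536
Position 3: 8 × 16^3 = 8 × 4096 = 32768
Sum = 9 + 80 + 1536 + 32768
= 34393


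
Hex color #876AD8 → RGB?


Hex: #876AD8
R = 87₁₆ = 135
G = 6A₁₆ = 106
B = D8₁₆ = 216
= RGB(135, 106, 216)


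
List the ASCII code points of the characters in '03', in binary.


String: '03'  (2 characters)
Per-character ASCII lookup:
  '0': digits start at 48: '0' = 48 + 0 = 48 → 110000
  '3': digits start at 48: '3' = 48 + 3 = 51 → 110011
= 110000 110011


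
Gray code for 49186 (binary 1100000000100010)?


Binary: 1100000000100010
Gray code: G = B XOR (B >> 1)
B >> 1 = 0110000000010001
1100000000100010 XOR 0110000000010001:
  1 XOR 0 = 1
  1 XOR 1 = 0
  0 XOR 1 = 1
  0 XOR 0 = 0
  0 XOR 0 = 0
  0 XOR 0 = 0
  0 XOR 0 = 0
  0 XOR 0 = 0
  0 XOR 0 = 0
  0 XOR 0 = 0
  1 XOR 0 = 1
  0 XOR 1 = 1
  0 XOR 0 = 0
  0 XOR 0 = 0
  1 XOR 0 = 1
  0 XOR 1 = 1
= 1010000000110011


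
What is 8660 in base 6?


Divide by 6 repeatedly:
8660 ÷ 6 = 1443 remainder 2
1443 ÷ 6 = 240 remainder 3
240 ÷ 6 = 40 remainder 0
40 ÷ 6 = 6 remainder 4
6 ÷ 6 = 1 remainder 0
1 ÷ 6 = 0 remainder 1
Reading remainders bottom-up:
= 104032


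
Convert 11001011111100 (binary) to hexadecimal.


Group into 4-bit nibbles: 0011001011111100
  0011 = 3
  0010 = 2
  1111 = F
  1100 = C
= 0x32FC


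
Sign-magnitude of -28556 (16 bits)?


Sign bit: 1 (negative)
Magnitude: 28556 = 110111110001100
= 1110111110001100


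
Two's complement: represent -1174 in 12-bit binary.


Original: 010010010110
Step 1 - Invert all bits: 101101101001
Step 2 - Add 1: 101101101001 + 1
= 101101101010 (represents -1174)


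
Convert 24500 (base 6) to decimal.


Positional values (base 6):
  0 × 6^0 = 0 × 1 = 0
  0 × 6^1 = 0 × 6 = 0
  5 × 6^2 = 5 × 36 = 180
  4 × 6^3 = 4 × 216 = 864
  2 × 6^4 = 2 × 1296 = 2592
Sum = 0 + 0 + 180 + 864 + 2592
= 3636


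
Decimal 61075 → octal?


Divide by 8 repeatedly:
61075 ÷ 8 = 7634 remainder 3
7634 ÷ 8 = 954 remainder 2
954 ÷ 8 = 119 remainder 2
119 ÷ 8 = 14 remainder 7
14 ÷ 8 = 1 remainder 6
1 ÷ 8 = 0 remainder 1
Reading remainders bottom-up:
= 0o167223


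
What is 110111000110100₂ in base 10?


Positional values:
Bit 2: 1 × 2^2 = 4
Bit 4: 1 × 2^4 = 16
Bit 5: 1 × 2^5 = 32
Bit 9: 1 × 2^9 = 512
Bit 10: 1 × 2^10 = 1024
Bit 11: 1 × 2^11 = 2048
Bit 13: 1 × 2^13 = 8192
Bit 14: 1 × 2^14 = 16384
Sum = 4 + 16 + 32 + 512 + 1024 + 2048 + 8192 + 16384
= 28212


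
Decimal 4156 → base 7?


Divide by 7 repeatedly:
4156 ÷ 7 = 593 remainder 5
593 ÷ 7 = 84 remainder 5
84 ÷ 7 = 12 remainder 0
12 ÷ 7 = 1 remainder 5
1 ÷ 7 = 0 remainder 1
Reading remainders bottom-up:
= 15055


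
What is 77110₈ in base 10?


Positional values:
Position 0: 0 × 8^0 = 0
Position 1: 1 × 8^1 = 8
Position 2: 1 × 8^2 = 64
Position 3: 7 × 8^3 = 3584
Position 4: 7 × 8^4 = 28672
Sum = 0 + 8 + 64 + 3584 + 28672
= 32328


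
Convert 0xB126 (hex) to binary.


Each hex digit → 4 binary bits:
  B = 1011
  1 = 0001
  2 = 0010
  6 = 0110
Concatenate: 1011 0001 0010 0110
= 1011000100100110


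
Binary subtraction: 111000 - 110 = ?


Align and subtract column by column (LSB to MSB, borrowing when needed):
  111000
- 000110
  ------
  col 0: (0 - 0 borrow-in) - 0 → 0 - 0 = 0, borrow out 0
  col 1: (0 - 0 borrow-in) - 1 → borrow from next column: (0+2) - 1 = 1, borrow out 1
  col 2: (0 - 1 borrow-in) - 1 → borrow from next column: (-1+2) - 1 = 0, borrow out 1
  col 3: (1 - 1 borrow-in) - 0 → 0 - 0 = 0, borrow out 0
  col 4: (1 - 0 borrow-in) - 0 → 1 - 0 = 1, borrow out 0
  col 5: (1 - 0 borrow-in) - 0 → 1 - 0 = 1, borrow out 0
Reading bits MSB→LSB: 110010
Strip leading zeros: 110010
= 110010


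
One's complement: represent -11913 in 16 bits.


Original: 0010111010001001
Invert all bits:
  bit 0: 0 → 1
  bit 1: 0 → 1
  bit 2: 1 → 0
  bit 3: 0 → 1
  bit 4: 1 → 0
  bit 5: 1 → 0
  bit 6: 1 → 0
  bit 7: 0 → 1
  bit 8: 1 → 0
  bit 9: 0 → 1
  bit 10: 0 → 1
  bit 11: 0 → 1
  bit 12: 1 → 0
  bit 13: 0 → 1
  bit 14: 0 → 1
  bit 15: 1 → 0
= 1101000101110110


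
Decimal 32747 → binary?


Divide by 2 repeatedly:
32747 ÷ 2 = 16373 remainder 1
16373 ÷ 2 = 8186 remainder 1
8186 ÷ 2 = 4093 remainder 0
4093 ÷ 2 = 2046 remainder 1
2046 ÷ 2 = 1023 remainder 0
1023 ÷ 2 = 511 remainder 1
511 ÷ 2 = 255 remainder 1
255 ÷ 2 = 127 remainder 1
127 ÷ 2 = 63 remainder 1
63 ÷ 2 = 31 remainder 1
31 ÷ 2 = 15 remainder 1
15 ÷ 2 = 7 remainder 1
7 ÷ 2 = 3 remainder 1
3 ÷ 2 = 1 remainder 1
1 ÷ 2 = 0 remainder 1
Reading remainders bottom-up:
= 111111111101011


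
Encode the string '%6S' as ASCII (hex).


String: '%6S'  (3 characters)
Per-character ASCII lookup:
  '%': special character: '%' = 37 → 0x25
  '6': digits start at 48: '6' = 48 + 6 = 54 → 0x36
  'S': uppercase starts at 65: 'S' = 65 + 18 = 83 → 0x53
= 0x25 0x36 0x53
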